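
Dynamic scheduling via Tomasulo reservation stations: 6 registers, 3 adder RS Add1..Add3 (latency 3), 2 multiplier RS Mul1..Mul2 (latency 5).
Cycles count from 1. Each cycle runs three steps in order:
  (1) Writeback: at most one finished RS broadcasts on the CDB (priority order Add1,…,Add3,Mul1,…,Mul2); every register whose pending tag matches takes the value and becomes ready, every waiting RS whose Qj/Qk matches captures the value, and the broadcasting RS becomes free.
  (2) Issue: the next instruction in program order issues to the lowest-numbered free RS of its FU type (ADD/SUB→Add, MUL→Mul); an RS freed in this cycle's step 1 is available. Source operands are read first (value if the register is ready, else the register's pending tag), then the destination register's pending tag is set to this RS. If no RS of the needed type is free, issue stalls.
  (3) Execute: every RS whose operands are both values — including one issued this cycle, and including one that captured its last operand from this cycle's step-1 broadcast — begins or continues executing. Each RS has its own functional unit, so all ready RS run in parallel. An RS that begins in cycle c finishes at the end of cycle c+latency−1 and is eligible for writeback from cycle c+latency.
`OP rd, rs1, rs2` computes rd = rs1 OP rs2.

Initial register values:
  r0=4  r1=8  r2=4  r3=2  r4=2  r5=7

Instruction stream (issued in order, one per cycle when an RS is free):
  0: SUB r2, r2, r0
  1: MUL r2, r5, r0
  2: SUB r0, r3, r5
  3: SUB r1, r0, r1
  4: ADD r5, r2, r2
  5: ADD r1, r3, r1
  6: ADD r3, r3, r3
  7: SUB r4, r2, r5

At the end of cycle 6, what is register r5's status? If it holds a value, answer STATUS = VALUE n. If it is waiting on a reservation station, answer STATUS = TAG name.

cycle 1: issue SUB r2<-Add1 // r0:4,r1:8,r2:Add1,r3:2,r4:2,r5:7
cycle 2: issue MUL r2<-Mul1 // r0:4,r1:8,r2:Mul1,r3:2,r4:2,r5:7
cycle 3: issue SUB r0<-Add2 // r0:Add2,r1:8,r2:Mul1,r3:2,r4:2,r5:7
cycle 4: CDB Add1=0; issue SUB r1<-Add1 // r0:Add2,r1:Add1,r2:Mul1,r3:2,r4:2,r5:7
cycle 5: issue ADD r5<-Add3 // r0:Add2,r1:Add1,r2:Mul1,r3:2,r4:2,r5:Add3
cycle 6: CDB Add2=-5; issue ADD r1<-Add2 // r0:-5,r1:Add2,r2:Mul1,r3:2,r4:2,r5:Add3

STATUS = TAG Add3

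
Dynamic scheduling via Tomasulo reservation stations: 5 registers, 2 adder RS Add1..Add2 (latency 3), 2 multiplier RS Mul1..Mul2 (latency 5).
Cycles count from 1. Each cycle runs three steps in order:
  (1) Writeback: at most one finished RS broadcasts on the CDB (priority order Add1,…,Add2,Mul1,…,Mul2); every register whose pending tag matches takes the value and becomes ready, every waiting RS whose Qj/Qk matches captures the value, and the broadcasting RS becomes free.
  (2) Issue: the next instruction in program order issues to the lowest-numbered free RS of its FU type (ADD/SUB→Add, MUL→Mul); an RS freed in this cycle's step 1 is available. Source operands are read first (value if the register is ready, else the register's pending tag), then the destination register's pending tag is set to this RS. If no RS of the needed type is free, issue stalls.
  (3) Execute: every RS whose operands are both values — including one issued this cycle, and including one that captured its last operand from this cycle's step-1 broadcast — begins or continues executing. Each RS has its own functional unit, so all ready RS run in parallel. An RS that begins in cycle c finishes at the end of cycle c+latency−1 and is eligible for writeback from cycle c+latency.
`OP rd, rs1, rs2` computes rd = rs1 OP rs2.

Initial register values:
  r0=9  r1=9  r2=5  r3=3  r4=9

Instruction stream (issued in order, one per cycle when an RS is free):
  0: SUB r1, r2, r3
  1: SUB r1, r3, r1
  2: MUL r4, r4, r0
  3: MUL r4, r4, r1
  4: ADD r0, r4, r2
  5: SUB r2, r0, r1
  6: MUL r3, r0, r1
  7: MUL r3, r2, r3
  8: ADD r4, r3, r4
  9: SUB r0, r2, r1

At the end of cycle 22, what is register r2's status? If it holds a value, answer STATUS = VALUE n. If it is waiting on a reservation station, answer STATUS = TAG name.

STATUS = VALUE 85

  c1: issue SUB r1<-Add1  regs: r0:9,r1:Add1,r2:5,r3:3,r4:9
  c2: issue SUB r1<-Add2  regs: r0:9,r1:Add2,r2:5,r3:3,r4:9
  c3: issue MUL r4<-Mul1  regs: r0:9,r1:Add2,r2:5,r3:3,r4:Mul1
  c4: CDB Add1=2; issue MUL r4<-Mul2  regs: r0:9,r1:Add2,r2:5,r3:3,r4:Mul2
  c5: issue ADD r0<-Add1  regs: r0:Add1,r1:Add2,r2:5,r3:3,r4:Mul2
  c6: stall  regs: r0:Add1,r1:Add2,r2:5,r3:3,r4:Mul2
  c7: CDB Add2=1; issue SUB r2<-Add2  regs: r0:Add1,r1:1,r2:Add2,r3:3,r4:Mul2
  c8: CDB Mul1=81; issue MUL r3<-Mul1  regs: r0:Add1,r1:1,r2:Add2,r3:Mul1,r4:Mul2
  c9: stall  regs: r0:Add1,r1:1,r2:Add2,r3:Mul1,r4:Mul2
  c10: stall  regs: r0:Add1,r1:1,r2:Add2,r3:Mul1,r4:Mul2
  c11: stall  regs: r0:Add1,r1:1,r2:Add2,r3:Mul1,r4:Mul2
  c12: stall  regs: r0:Add1,r1:1,r2:Add2,r3:Mul1,r4:Mul2
  c13: CDB Mul2=81; issue MUL r3<-Mul2  regs: r0:Add1,r1:1,r2:Add2,r3:Mul2,r4:81
  c14: stall  regs: r0:Add1,r1:1,r2:Add2,r3:Mul2,r4:81
  c15: stall  regs: r0:Add1,r1:1,r2:Add2,r3:Mul2,r4:81
  c16: CDB Add1=86; issue ADD r4<-Add1  regs: r0:86,r1:1,r2:Add2,r3:Mul2,r4:Add1
  c17: stall  regs: r0:86,r1:1,r2:Add2,r3:Mul2,r4:Add1
  c18: stall  regs: r0:86,r1:1,r2:Add2,r3:Mul2,r4:Add1
  c19: CDB Add2=85; issue SUB r0<-Add2  regs: r0:Add2,r1:1,r2:85,r3:Mul2,r4:Add1
  c20: -  regs: r0:Add2,r1:1,r2:85,r3:Mul2,r4:Add1
  c21: CDB Mul1=86  regs: r0:Add2,r1:1,r2:85,r3:Mul2,r4:Add1
  c22: CDB Add2=84  regs: r0:84,r1:1,r2:85,r3:Mul2,r4:Add1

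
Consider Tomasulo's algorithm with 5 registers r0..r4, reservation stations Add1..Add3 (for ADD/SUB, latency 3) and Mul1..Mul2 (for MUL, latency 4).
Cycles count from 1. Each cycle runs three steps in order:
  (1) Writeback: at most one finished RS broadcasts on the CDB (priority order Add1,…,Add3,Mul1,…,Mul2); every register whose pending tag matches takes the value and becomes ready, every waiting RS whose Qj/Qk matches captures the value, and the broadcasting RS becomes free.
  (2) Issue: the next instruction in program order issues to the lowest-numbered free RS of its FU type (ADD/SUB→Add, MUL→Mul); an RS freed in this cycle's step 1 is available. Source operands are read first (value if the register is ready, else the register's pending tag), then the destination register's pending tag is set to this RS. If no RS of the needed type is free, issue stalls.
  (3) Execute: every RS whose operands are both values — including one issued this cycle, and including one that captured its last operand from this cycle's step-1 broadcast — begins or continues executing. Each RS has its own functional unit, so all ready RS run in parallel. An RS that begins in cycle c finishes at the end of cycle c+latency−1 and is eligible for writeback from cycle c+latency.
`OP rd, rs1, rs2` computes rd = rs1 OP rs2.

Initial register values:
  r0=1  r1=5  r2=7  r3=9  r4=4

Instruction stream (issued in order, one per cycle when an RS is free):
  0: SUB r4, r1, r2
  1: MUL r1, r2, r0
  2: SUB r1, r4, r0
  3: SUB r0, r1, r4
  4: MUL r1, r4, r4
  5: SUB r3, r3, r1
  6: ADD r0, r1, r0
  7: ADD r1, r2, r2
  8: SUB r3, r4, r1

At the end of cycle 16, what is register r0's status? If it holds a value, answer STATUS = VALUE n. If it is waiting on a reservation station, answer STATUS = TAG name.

STATUS = VALUE 3

c1: issue SUB r4<-Add1 | r0:1,r1:5,r2:7,r3:9,r4:Add1
c2: issue MUL r1<-Mul1 | r0:1,r1:Mul1,r2:7,r3:9,r4:Add1
c3: issue SUB r1<-Add2 | r0:1,r1:Add2,r2:7,r3:9,r4:Add1
c4: CDB Add1=-2; issue SUB r0<-Add1 | r0:Add1,r1:Add2,r2:7,r3:9,r4:-2
c5: issue MUL r1<-Mul2 | r0:Add1,r1:Mul2,r2:7,r3:9,r4:-2
c6: CDB Mul1=7; issue SUB r3<-Add3 | r0:Add1,r1:Mul2,r2:7,r3:Add3,r4:-2
c7: CDB Add2=-3; issue ADD r0<-Add2 | r0:Add2,r1:Mul2,r2:7,r3:Add3,r4:-2
c8: stall | r0:Add2,r1:Mul2,r2:7,r3:Add3,r4:-2
c9: CDB Mul2=4; stall | r0:Add2,r1:4,r2:7,r3:Add3,r4:-2
c10: CDB Add1=-1; issue ADD r1<-Add1 | r0:Add2,r1:Add1,r2:7,r3:Add3,r4:-2
c11: stall | r0:Add2,r1:Add1,r2:7,r3:Add3,r4:-2
c12: CDB Add3=5; issue SUB r3<-Add3 | r0:Add2,r1:Add1,r2:7,r3:Add3,r4:-2
c13: CDB Add1=14 | r0:Add2,r1:14,r2:7,r3:Add3,r4:-2
c14: CDB Add2=3 | r0:3,r1:14,r2:7,r3:Add3,r4:-2
c15: - | r0:3,r1:14,r2:7,r3:Add3,r4:-2
c16: CDB Add3=-16 | r0:3,r1:14,r2:7,r3:-16,r4:-2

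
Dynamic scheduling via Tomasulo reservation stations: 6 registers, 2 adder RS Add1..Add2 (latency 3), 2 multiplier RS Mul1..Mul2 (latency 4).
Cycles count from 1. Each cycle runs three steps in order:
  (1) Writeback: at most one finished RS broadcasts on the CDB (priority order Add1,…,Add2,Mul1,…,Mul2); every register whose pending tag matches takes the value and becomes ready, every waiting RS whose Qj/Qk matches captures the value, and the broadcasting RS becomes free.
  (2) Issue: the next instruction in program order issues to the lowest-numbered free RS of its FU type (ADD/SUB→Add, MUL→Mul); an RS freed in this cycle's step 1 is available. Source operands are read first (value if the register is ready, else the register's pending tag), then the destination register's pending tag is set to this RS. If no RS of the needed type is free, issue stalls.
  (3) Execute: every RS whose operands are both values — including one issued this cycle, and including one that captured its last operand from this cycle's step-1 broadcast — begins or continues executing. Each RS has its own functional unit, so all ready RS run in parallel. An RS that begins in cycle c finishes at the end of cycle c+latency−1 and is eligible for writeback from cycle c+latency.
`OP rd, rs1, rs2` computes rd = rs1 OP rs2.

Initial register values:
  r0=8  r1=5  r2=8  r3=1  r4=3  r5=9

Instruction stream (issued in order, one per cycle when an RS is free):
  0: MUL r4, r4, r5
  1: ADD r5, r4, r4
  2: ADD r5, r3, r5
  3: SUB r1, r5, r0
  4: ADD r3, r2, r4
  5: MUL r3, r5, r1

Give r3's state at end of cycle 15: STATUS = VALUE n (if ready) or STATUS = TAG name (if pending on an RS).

  c1: issue MUL r4<-Mul1  regs: r0:8,r1:5,r2:8,r3:1,r4:Mul1,r5:9
  c2: issue ADD r5<-Add1  regs: r0:8,r1:5,r2:8,r3:1,r4:Mul1,r5:Add1
  c3: issue ADD r5<-Add2  regs: r0:8,r1:5,r2:8,r3:1,r4:Mul1,r5:Add2
  c4: stall  regs: r0:8,r1:5,r2:8,r3:1,r4:Mul1,r5:Add2
  c5: CDB Mul1=27; stall  regs: r0:8,r1:5,r2:8,r3:1,r4:27,r5:Add2
  c6: stall  regs: r0:8,r1:5,r2:8,r3:1,r4:27,r5:Add2
  c7: stall  regs: r0:8,r1:5,r2:8,r3:1,r4:27,r5:Add2
  c8: CDB Add1=54; issue SUB r1<-Add1  regs: r0:8,r1:Add1,r2:8,r3:1,r4:27,r5:Add2
  c9: stall  regs: r0:8,r1:Add1,r2:8,r3:1,r4:27,r5:Add2
  c10: stall  regs: r0:8,r1:Add1,r2:8,r3:1,r4:27,r5:Add2
  c11: CDB Add2=55; issue ADD r3<-Add2  regs: r0:8,r1:Add1,r2:8,r3:Add2,r4:27,r5:55
  c12: issue MUL r3<-Mul1  regs: r0:8,r1:Add1,r2:8,r3:Mul1,r4:27,r5:55
  c13: -  regs: r0:8,r1:Add1,r2:8,r3:Mul1,r4:27,r5:55
  c14: CDB Add1=47  regs: r0:8,r1:47,r2:8,r3:Mul1,r4:27,r5:55
  c15: CDB Add2=35  regs: r0:8,r1:47,r2:8,r3:Mul1,r4:27,r5:55

STATUS = TAG Mul1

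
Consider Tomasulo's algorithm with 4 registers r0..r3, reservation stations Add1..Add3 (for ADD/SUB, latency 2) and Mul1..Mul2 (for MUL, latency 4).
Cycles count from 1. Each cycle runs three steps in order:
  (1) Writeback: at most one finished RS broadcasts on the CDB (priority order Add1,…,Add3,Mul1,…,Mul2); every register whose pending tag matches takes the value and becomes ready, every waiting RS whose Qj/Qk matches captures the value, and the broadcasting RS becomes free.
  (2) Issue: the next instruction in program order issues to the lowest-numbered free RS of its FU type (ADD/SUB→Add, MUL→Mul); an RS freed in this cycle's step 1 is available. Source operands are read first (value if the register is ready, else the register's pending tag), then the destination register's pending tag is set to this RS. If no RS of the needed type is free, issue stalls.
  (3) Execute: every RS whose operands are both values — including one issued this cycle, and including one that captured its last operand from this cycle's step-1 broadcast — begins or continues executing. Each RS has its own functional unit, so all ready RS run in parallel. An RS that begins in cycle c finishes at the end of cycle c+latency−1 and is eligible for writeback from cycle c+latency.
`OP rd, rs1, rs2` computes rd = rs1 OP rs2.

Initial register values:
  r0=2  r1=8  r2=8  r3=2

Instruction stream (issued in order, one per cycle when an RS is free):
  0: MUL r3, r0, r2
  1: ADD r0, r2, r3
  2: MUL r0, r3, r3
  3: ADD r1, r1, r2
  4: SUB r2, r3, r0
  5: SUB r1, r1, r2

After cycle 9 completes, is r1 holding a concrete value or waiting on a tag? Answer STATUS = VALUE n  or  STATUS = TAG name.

STATUS = TAG Add2

cycle 1: issue MUL r3<-Mul1 // r0:2,r1:8,r2:8,r3:Mul1
cycle 2: issue ADD r0<-Add1 // r0:Add1,r1:8,r2:8,r3:Mul1
cycle 3: issue MUL r0<-Mul2 // r0:Mul2,r1:8,r2:8,r3:Mul1
cycle 4: issue ADD r1<-Add2 // r0:Mul2,r1:Add2,r2:8,r3:Mul1
cycle 5: CDB Mul1=16; issue SUB r2<-Add3 // r0:Mul2,r1:Add2,r2:Add3,r3:16
cycle 6: CDB Add2=16; issue SUB r1<-Add2 // r0:Mul2,r1:Add2,r2:Add3,r3:16
cycle 7: CDB Add1=24 // r0:Mul2,r1:Add2,r2:Add3,r3:16
cycle 8: - // r0:Mul2,r1:Add2,r2:Add3,r3:16
cycle 9: CDB Mul2=256 // r0:256,r1:Add2,r2:Add3,r3:16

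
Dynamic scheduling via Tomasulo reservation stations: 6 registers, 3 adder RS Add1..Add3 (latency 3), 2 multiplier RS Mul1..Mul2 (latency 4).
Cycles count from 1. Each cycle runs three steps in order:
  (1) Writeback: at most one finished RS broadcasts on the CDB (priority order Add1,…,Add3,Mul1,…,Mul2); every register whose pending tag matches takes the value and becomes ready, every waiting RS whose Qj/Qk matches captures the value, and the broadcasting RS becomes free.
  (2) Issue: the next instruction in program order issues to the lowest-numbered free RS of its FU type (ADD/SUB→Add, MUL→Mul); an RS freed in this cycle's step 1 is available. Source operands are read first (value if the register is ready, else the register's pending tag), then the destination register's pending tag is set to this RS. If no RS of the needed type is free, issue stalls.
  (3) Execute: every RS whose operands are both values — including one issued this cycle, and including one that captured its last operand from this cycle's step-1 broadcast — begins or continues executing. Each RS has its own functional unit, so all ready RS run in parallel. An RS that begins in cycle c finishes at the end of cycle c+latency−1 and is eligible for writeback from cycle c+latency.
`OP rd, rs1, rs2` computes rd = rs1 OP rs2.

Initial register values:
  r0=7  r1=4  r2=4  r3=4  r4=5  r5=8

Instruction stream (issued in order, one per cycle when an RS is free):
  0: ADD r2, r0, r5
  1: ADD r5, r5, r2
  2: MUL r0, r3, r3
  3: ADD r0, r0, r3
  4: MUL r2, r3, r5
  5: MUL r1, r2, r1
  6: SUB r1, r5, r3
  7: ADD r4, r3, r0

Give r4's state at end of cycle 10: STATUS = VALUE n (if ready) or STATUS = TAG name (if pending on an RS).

cycle 1: issue ADD r2<-Add1 // r0:7,r1:4,r2:Add1,r3:4,r4:5,r5:8
cycle 2: issue ADD r5<-Add2 // r0:7,r1:4,r2:Add1,r3:4,r4:5,r5:Add2
cycle 3: issue MUL r0<-Mul1 // r0:Mul1,r1:4,r2:Add1,r3:4,r4:5,r5:Add2
cycle 4: CDB Add1=15; issue ADD r0<-Add1 // r0:Add1,r1:4,r2:15,r3:4,r4:5,r5:Add2
cycle 5: issue MUL r2<-Mul2 // r0:Add1,r1:4,r2:Mul2,r3:4,r4:5,r5:Add2
cycle 6: stall // r0:Add1,r1:4,r2:Mul2,r3:4,r4:5,r5:Add2
cycle 7: CDB Add2=23; stall // r0:Add1,r1:4,r2:Mul2,r3:4,r4:5,r5:23
cycle 8: CDB Mul1=16; issue MUL r1<-Mul1 // r0:Add1,r1:Mul1,r2:Mul2,r3:4,r4:5,r5:23
cycle 9: issue SUB r1<-Add2 // r0:Add1,r1:Add2,r2:Mul2,r3:4,r4:5,r5:23
cycle 10: issue ADD r4<-Add3 // r0:Add1,r1:Add2,r2:Mul2,r3:4,r4:Add3,r5:23

STATUS = TAG Add3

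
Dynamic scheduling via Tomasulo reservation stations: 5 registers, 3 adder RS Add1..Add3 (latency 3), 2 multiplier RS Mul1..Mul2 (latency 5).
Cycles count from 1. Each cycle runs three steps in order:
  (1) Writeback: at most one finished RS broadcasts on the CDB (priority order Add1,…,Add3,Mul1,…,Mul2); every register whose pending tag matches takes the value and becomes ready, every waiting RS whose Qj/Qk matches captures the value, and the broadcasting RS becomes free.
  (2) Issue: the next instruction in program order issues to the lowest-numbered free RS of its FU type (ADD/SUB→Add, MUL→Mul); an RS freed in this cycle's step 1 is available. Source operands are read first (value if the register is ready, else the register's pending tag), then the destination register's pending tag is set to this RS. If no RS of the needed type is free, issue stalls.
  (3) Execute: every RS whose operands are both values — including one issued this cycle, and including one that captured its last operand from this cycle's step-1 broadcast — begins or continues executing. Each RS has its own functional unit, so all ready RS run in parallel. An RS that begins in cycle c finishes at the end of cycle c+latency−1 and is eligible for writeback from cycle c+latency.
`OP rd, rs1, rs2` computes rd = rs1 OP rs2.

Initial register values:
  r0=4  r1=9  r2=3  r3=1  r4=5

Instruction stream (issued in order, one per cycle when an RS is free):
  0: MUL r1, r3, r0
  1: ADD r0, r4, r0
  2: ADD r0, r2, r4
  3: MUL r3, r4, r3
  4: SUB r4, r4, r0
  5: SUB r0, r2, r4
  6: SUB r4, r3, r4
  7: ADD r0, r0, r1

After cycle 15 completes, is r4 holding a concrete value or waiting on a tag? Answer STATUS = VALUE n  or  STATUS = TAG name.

  c1: issue MUL r1<-Mul1  regs: r0:4,r1:Mul1,r2:3,r3:1,r4:5
  c2: issue ADD r0<-Add1  regs: r0:Add1,r1:Mul1,r2:3,r3:1,r4:5
  c3: issue ADD r0<-Add2  regs: r0:Add2,r1:Mul1,r2:3,r3:1,r4:5
  c4: issue MUL r3<-Mul2  regs: r0:Add2,r1:Mul1,r2:3,r3:Mul2,r4:5
  c5: CDB Add1=9; issue SUB r4<-Add1  regs: r0:Add2,r1:Mul1,r2:3,r3:Mul2,r4:Add1
  c6: CDB Add2=8; issue SUB r0<-Add2  regs: r0:Add2,r1:Mul1,r2:3,r3:Mul2,r4:Add1
  c7: CDB Mul1=4; issue SUB r4<-Add3  regs: r0:Add2,r1:4,r2:3,r3:Mul2,r4:Add3
  c8: stall  regs: r0:Add2,r1:4,r2:3,r3:Mul2,r4:Add3
  c9: CDB Add1=-3; issue ADD r0<-Add1  regs: r0:Add1,r1:4,r2:3,r3:Mul2,r4:Add3
  c10: CDB Mul2=5  regs: r0:Add1,r1:4,r2:3,r3:5,r4:Add3
  c11: -  regs: r0:Add1,r1:4,r2:3,r3:5,r4:Add3
  c12: CDB Add2=6  regs: r0:Add1,r1:4,r2:3,r3:5,r4:Add3
  c13: CDB Add3=8  regs: r0:Add1,r1:4,r2:3,r3:5,r4:8
  c14: -  regs: r0:Add1,r1:4,r2:3,r3:5,r4:8
  c15: CDB Add1=10  regs: r0:10,r1:4,r2:3,r3:5,r4:8

STATUS = VALUE 8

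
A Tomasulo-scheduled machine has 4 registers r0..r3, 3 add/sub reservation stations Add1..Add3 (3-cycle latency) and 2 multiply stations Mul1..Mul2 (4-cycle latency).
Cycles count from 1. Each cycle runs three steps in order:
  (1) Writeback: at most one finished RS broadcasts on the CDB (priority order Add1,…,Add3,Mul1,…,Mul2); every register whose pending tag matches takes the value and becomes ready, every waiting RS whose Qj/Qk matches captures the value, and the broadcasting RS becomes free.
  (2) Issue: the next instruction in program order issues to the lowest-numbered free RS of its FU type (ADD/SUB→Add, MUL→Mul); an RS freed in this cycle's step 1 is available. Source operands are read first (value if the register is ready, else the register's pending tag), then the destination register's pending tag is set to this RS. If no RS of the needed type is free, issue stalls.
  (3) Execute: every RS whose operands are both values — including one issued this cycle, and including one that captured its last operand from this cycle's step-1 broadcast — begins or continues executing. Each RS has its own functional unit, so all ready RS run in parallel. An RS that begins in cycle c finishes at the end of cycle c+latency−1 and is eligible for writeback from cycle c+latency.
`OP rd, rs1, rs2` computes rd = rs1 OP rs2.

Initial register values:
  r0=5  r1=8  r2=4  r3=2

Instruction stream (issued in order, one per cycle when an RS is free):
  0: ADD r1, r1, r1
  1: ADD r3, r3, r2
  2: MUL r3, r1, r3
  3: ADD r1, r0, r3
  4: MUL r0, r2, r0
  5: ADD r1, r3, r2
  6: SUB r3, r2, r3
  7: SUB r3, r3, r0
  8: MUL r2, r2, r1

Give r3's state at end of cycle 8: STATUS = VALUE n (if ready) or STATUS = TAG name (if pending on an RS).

STATUS = TAG Add3

cycle 1: issue ADD r1<-Add1 // r0:5,r1:Add1,r2:4,r3:2
cycle 2: issue ADD r3<-Add2 // r0:5,r1:Add1,r2:4,r3:Add2
cycle 3: issue MUL r3<-Mul1 // r0:5,r1:Add1,r2:4,r3:Mul1
cycle 4: CDB Add1=16; issue ADD r1<-Add1 // r0:5,r1:Add1,r2:4,r3:Mul1
cycle 5: CDB Add2=6; issue MUL r0<-Mul2 // r0:Mul2,r1:Add1,r2:4,r3:Mul1
cycle 6: issue ADD r1<-Add2 // r0:Mul2,r1:Add2,r2:4,r3:Mul1
cycle 7: issue SUB r3<-Add3 // r0:Mul2,r1:Add2,r2:4,r3:Add3
cycle 8: stall // r0:Mul2,r1:Add2,r2:4,r3:Add3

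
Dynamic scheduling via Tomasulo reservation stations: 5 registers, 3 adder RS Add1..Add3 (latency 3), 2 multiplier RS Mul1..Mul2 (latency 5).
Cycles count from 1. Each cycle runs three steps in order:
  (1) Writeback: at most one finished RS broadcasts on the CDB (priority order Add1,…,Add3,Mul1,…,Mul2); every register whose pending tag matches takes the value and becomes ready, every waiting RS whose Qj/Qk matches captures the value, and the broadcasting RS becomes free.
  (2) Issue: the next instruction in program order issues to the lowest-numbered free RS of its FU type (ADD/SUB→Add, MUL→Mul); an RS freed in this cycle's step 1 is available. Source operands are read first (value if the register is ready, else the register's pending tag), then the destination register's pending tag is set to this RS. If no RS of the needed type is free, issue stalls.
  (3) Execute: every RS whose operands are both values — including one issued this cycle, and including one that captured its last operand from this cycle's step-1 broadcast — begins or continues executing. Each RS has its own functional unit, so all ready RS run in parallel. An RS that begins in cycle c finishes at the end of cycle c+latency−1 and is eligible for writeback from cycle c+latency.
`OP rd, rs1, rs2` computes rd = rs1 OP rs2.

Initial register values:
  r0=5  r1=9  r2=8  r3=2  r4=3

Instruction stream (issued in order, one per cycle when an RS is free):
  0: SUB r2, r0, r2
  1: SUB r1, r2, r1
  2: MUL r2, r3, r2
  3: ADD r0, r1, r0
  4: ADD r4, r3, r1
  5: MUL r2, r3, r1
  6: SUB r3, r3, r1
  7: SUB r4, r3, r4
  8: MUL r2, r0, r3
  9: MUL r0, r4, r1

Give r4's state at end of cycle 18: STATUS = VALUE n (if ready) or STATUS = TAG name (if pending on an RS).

cycle 1: issue SUB r2<-Add1 // r0:5,r1:9,r2:Add1,r3:2,r4:3
cycle 2: issue SUB r1<-Add2 // r0:5,r1:Add2,r2:Add1,r3:2,r4:3
cycle 3: issue MUL r2<-Mul1 // r0:5,r1:Add2,r2:Mul1,r3:2,r4:3
cycle 4: CDB Add1=-3; issue ADD r0<-Add1 // r0:Add1,r1:Add2,r2:Mul1,r3:2,r4:3
cycle 5: issue ADD r4<-Add3 // r0:Add1,r1:Add2,r2:Mul1,r3:2,r4:Add3
cycle 6: issue MUL r2<-Mul2 // r0:Add1,r1:Add2,r2:Mul2,r3:2,r4:Add3
cycle 7: CDB Add2=-12; issue SUB r3<-Add2 // r0:Add1,r1:-12,r2:Mul2,r3:Add2,r4:Add3
cycle 8: stall // r0:Add1,r1:-12,r2:Mul2,r3:Add2,r4:Add3
cycle 9: CDB Mul1=-6; stall // r0:Add1,r1:-12,r2:Mul2,r3:Add2,r4:Add3
cycle 10: CDB Add1=-7; issue SUB r4<-Add1 // r0:-7,r1:-12,r2:Mul2,r3:Add2,r4:Add1
cycle 11: CDB Add2=14; issue MUL r2<-Mul1 // r0:-7,r1:-12,r2:Mul1,r3:14,r4:Add1
cycle 12: CDB Add3=-10; stall // r0:-7,r1:-12,r2:Mul1,r3:14,r4:Add1
cycle 13: CDB Mul2=-24; issue MUL r0<-Mul2 // r0:Mul2,r1:-12,r2:Mul1,r3:14,r4:Add1
cycle 14: - // r0:Mul2,r1:-12,r2:Mul1,r3:14,r4:Add1
cycle 15: CDB Add1=24 // r0:Mul2,r1:-12,r2:Mul1,r3:14,r4:24
cycle 16: CDB Mul1=-98 // r0:Mul2,r1:-12,r2:-98,r3:14,r4:24
cycle 17: - // r0:Mul2,r1:-12,r2:-98,r3:14,r4:24
cycle 18: - // r0:Mul2,r1:-12,r2:-98,r3:14,r4:24

STATUS = VALUE 24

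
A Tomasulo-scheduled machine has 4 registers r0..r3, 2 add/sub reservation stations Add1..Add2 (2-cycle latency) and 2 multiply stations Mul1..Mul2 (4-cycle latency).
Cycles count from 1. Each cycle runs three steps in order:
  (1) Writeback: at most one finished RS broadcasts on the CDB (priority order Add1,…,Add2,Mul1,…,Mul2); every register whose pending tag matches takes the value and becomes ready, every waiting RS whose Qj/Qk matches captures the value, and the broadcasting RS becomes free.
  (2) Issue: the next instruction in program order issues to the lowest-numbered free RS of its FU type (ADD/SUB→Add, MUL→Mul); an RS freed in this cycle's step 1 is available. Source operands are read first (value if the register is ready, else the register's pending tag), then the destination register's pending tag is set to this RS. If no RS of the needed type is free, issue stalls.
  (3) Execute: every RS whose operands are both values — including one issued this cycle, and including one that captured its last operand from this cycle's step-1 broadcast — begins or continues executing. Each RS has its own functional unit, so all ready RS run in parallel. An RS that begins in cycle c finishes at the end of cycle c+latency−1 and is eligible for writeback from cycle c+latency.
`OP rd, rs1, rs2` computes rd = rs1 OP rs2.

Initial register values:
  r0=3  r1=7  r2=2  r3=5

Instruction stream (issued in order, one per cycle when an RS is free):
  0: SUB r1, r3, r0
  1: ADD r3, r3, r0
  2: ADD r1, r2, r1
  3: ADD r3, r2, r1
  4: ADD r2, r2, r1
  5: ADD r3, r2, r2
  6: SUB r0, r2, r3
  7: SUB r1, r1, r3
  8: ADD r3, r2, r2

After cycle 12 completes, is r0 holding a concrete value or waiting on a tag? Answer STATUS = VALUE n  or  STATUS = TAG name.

STATUS = VALUE -6

c1: issue SUB r1<-Add1 | r0:3,r1:Add1,r2:2,r3:5
c2: issue ADD r3<-Add2 | r0:3,r1:Add1,r2:2,r3:Add2
c3: CDB Add1=2; issue ADD r1<-Add1 | r0:3,r1:Add1,r2:2,r3:Add2
c4: CDB Add2=8; issue ADD r3<-Add2 | r0:3,r1:Add1,r2:2,r3:Add2
c5: CDB Add1=4; issue ADD r2<-Add1 | r0:3,r1:4,r2:Add1,r3:Add2
c6: stall | r0:3,r1:4,r2:Add1,r3:Add2
c7: CDB Add1=6; issue ADD r3<-Add1 | r0:3,r1:4,r2:6,r3:Add1
c8: CDB Add2=6; issue SUB r0<-Add2 | r0:Add2,r1:4,r2:6,r3:Add1
c9: CDB Add1=12; issue SUB r1<-Add1 | r0:Add2,r1:Add1,r2:6,r3:12
c10: stall | r0:Add2,r1:Add1,r2:6,r3:12
c11: CDB Add1=-8; issue ADD r3<-Add1 | r0:Add2,r1:-8,r2:6,r3:Add1
c12: CDB Add2=-6 | r0:-6,r1:-8,r2:6,r3:Add1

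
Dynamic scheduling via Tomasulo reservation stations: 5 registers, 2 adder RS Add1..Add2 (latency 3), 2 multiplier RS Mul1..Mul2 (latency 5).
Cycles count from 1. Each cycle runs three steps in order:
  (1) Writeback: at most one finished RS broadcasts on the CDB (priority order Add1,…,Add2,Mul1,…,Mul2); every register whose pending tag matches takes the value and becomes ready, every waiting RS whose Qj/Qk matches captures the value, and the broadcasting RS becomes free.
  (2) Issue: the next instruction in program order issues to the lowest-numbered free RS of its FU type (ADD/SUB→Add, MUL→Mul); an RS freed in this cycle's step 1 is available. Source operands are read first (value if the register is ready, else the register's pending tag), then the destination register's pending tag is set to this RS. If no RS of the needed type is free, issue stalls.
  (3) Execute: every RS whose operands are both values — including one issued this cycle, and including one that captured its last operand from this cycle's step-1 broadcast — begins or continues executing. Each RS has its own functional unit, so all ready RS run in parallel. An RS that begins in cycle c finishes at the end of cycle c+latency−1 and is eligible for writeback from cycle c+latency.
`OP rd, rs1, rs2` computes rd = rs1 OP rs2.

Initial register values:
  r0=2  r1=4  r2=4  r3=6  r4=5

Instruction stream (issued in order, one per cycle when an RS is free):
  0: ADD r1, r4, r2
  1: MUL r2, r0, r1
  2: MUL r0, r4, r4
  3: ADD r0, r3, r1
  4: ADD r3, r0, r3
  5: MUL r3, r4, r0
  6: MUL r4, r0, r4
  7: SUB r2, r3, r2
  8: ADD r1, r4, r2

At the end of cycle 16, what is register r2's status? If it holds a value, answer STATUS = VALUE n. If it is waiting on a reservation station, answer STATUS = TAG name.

cycle 1: issue ADD r1<-Add1 // r0:2,r1:Add1,r2:4,r3:6,r4:5
cycle 2: issue MUL r2<-Mul1 // r0:2,r1:Add1,r2:Mul1,r3:6,r4:5
cycle 3: issue MUL r0<-Mul2 // r0:Mul2,r1:Add1,r2:Mul1,r3:6,r4:5
cycle 4: CDB Add1=9; issue ADD r0<-Add1 // r0:Add1,r1:9,r2:Mul1,r3:6,r4:5
cycle 5: issue ADD r3<-Add2 // r0:Add1,r1:9,r2:Mul1,r3:Add2,r4:5
cycle 6: stall // r0:Add1,r1:9,r2:Mul1,r3:Add2,r4:5
cycle 7: CDB Add1=15; stall // r0:15,r1:9,r2:Mul1,r3:Add2,r4:5
cycle 8: CDB Mul2=25; issue MUL r3<-Mul2 // r0:15,r1:9,r2:Mul1,r3:Mul2,r4:5
cycle 9: CDB Mul1=18; issue MUL r4<-Mul1 // r0:15,r1:9,r2:18,r3:Mul2,r4:Mul1
cycle 10: CDB Add2=21; issue SUB r2<-Add1 // r0:15,r1:9,r2:Add1,r3:Mul2,r4:Mul1
cycle 11: issue ADD r1<-Add2 // r0:15,r1:Add2,r2:Add1,r3:Mul2,r4:Mul1
cycle 12: - // r0:15,r1:Add2,r2:Add1,r3:Mul2,r4:Mul1
cycle 13: CDB Mul2=75 // r0:15,r1:Add2,r2:Add1,r3:75,r4:Mul1
cycle 14: CDB Mul1=75 // r0:15,r1:Add2,r2:Add1,r3:75,r4:75
cycle 15: - // r0:15,r1:Add2,r2:Add1,r3:75,r4:75
cycle 16: CDB Add1=57 // r0:15,r1:Add2,r2:57,r3:75,r4:75

STATUS = VALUE 57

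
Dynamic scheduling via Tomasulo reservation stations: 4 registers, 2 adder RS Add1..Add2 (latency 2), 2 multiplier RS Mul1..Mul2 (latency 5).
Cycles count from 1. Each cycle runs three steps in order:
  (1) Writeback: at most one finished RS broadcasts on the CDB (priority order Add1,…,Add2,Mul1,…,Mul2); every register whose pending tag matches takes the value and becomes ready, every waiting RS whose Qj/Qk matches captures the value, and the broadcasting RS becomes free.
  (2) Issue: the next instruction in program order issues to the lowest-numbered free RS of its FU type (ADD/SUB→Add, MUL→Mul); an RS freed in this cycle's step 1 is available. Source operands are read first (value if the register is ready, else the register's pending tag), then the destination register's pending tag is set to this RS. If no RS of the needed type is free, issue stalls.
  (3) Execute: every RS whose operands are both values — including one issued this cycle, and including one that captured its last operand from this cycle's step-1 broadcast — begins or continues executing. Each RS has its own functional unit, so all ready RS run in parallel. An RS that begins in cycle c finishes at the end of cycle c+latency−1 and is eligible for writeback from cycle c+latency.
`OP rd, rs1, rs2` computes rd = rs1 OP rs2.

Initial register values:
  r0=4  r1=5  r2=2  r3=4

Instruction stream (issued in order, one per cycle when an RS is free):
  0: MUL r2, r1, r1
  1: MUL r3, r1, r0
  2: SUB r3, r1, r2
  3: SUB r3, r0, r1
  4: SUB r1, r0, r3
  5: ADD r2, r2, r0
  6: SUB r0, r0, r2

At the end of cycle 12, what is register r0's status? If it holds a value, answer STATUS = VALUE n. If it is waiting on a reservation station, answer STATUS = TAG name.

c1: issue MUL r2<-Mul1 | r0:4,r1:5,r2:Mul1,r3:4
c2: issue MUL r3<-Mul2 | r0:4,r1:5,r2:Mul1,r3:Mul2
c3: issue SUB r3<-Add1 | r0:4,r1:5,r2:Mul1,r3:Add1
c4: issue SUB r3<-Add2 | r0:4,r1:5,r2:Mul1,r3:Add2
c5: stall | r0:4,r1:5,r2:Mul1,r3:Add2
c6: CDB Add2=-1; issue SUB r1<-Add2 | r0:4,r1:Add2,r2:Mul1,r3:-1
c7: CDB Mul1=25; stall | r0:4,r1:Add2,r2:25,r3:-1
c8: CDB Add2=5; issue ADD r2<-Add2 | r0:4,r1:5,r2:Add2,r3:-1
c9: CDB Add1=-20; issue SUB r0<-Add1 | r0:Add1,r1:5,r2:Add2,r3:-1
c10: CDB Add2=29 | r0:Add1,r1:5,r2:29,r3:-1
c11: CDB Mul2=20 | r0:Add1,r1:5,r2:29,r3:-1
c12: CDB Add1=-25 | r0:-25,r1:5,r2:29,r3:-1

STATUS = VALUE -25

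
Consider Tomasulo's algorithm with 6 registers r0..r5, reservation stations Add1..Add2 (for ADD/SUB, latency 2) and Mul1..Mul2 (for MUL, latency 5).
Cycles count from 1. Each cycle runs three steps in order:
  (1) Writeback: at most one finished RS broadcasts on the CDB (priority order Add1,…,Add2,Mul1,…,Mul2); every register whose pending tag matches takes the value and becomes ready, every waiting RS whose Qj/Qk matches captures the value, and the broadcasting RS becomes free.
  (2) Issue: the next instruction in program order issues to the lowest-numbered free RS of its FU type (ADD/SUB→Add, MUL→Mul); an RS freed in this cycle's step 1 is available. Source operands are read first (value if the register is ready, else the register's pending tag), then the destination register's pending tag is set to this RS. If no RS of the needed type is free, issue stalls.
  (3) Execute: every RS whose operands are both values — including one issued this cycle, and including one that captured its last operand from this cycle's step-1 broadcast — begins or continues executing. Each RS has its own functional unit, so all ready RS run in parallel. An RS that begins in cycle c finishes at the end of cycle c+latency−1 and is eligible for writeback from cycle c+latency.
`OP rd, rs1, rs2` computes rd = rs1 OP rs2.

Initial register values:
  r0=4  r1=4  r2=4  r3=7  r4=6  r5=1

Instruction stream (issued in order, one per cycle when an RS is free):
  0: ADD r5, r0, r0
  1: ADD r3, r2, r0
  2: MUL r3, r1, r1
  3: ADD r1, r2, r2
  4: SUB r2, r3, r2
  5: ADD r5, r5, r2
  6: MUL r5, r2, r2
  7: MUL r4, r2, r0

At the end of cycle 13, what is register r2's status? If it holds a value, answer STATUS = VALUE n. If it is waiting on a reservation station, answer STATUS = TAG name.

STATUS = VALUE 12

  c1: issue ADD r5<-Add1  regs: r0:4,r1:4,r2:4,r3:7,r4:6,r5:Add1
  c2: issue ADD r3<-Add2  regs: r0:4,r1:4,r2:4,r3:Add2,r4:6,r5:Add1
  c3: CDB Add1=8; issue MUL r3<-Mul1  regs: r0:4,r1:4,r2:4,r3:Mul1,r4:6,r5:8
  c4: CDB Add2=8; issue ADD r1<-Add1  regs: r0:4,r1:Add1,r2:4,r3:Mul1,r4:6,r5:8
  c5: issue SUB r2<-Add2  regs: r0:4,r1:Add1,r2:Add2,r3:Mul1,r4:6,r5:8
  c6: CDB Add1=8; issue ADD r5<-Add1  regs: r0:4,r1:8,r2:Add2,r3:Mul1,r4:6,r5:Add1
  c7: issue MUL r5<-Mul2  regs: r0:4,r1:8,r2:Add2,r3:Mul1,r4:6,r5:Mul2
  c8: CDB Mul1=16; issue MUL r4<-Mul1  regs: r0:4,r1:8,r2:Add2,r3:16,r4:Mul1,r5:Mul2
  c9: -  regs: r0:4,r1:8,r2:Add2,r3:16,r4:Mul1,r5:Mul2
  c10: CDB Add2=12  regs: r0:4,r1:8,r2:12,r3:16,r4:Mul1,r5:Mul2
  c11: -  regs: r0:4,r1:8,r2:12,r3:16,r4:Mul1,r5:Mul2
  c12: CDB Add1=20  regs: r0:4,r1:8,r2:12,r3:16,r4:Mul1,r5:Mul2
  c13: -  regs: r0:4,r1:8,r2:12,r3:16,r4:Mul1,r5:Mul2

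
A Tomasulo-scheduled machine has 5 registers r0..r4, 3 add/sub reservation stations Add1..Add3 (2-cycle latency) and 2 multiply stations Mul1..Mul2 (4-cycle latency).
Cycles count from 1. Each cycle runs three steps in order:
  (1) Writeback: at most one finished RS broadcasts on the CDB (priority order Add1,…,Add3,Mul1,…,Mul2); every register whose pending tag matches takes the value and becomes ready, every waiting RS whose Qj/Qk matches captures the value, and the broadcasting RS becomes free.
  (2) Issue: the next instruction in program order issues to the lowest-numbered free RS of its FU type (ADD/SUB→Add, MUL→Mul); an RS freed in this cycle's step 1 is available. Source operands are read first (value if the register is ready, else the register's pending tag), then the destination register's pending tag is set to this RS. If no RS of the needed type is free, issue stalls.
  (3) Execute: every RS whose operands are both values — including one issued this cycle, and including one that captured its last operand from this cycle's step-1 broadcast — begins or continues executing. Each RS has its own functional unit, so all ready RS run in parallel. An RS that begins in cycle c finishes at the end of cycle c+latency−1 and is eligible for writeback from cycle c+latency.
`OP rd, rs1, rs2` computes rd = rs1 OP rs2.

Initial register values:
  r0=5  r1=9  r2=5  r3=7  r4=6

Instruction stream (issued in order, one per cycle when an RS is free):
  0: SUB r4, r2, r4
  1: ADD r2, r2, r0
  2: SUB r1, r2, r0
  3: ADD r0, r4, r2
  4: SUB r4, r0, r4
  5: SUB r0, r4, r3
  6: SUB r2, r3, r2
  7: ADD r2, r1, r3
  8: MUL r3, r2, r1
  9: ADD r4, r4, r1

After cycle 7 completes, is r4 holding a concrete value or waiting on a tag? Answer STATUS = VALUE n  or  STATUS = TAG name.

c1: issue SUB r4<-Add1 | r0:5,r1:9,r2:5,r3:7,r4:Add1
c2: issue ADD r2<-Add2 | r0:5,r1:9,r2:Add2,r3:7,r4:Add1
c3: CDB Add1=-1; issue SUB r1<-Add1 | r0:5,r1:Add1,r2:Add2,r3:7,r4:-1
c4: CDB Add2=10; issue ADD r0<-Add2 | r0:Add2,r1:Add1,r2:10,r3:7,r4:-1
c5: issue SUB r4<-Add3 | r0:Add2,r1:Add1,r2:10,r3:7,r4:Add3
c6: CDB Add1=5; issue SUB r0<-Add1 | r0:Add1,r1:5,r2:10,r3:7,r4:Add3
c7: CDB Add2=9; issue SUB r2<-Add2 | r0:Add1,r1:5,r2:Add2,r3:7,r4:Add3

STATUS = TAG Add3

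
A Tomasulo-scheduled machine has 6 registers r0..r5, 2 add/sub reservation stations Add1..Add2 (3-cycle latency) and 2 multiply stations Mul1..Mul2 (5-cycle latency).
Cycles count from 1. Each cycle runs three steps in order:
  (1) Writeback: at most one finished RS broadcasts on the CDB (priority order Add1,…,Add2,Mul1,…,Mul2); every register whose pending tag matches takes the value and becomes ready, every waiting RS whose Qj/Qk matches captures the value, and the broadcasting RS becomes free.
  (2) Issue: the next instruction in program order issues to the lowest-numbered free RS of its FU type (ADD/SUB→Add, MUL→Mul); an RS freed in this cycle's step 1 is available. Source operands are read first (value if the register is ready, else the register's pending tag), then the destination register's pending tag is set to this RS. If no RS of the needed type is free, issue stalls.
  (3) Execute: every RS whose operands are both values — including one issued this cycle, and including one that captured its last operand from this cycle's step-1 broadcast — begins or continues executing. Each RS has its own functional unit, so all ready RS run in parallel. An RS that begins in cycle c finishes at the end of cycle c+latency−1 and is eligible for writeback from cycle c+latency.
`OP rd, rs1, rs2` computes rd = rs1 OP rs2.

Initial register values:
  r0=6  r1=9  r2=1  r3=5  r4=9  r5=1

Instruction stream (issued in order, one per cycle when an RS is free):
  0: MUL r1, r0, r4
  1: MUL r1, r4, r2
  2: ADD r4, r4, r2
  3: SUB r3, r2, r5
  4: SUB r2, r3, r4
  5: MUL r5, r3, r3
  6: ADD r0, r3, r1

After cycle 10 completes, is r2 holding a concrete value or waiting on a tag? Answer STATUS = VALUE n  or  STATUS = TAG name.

  c1: issue MUL r1<-Mul1  regs: r0:6,r1:Mul1,r2:1,r3:5,r4:9,r5:1
  c2: issue MUL r1<-Mul2  regs: r0:6,r1:Mul2,r2:1,r3:5,r4:9,r5:1
  c3: issue ADD r4<-Add1  regs: r0:6,r1:Mul2,r2:1,r3:5,r4:Add1,r5:1
  c4: issue SUB r3<-Add2  regs: r0:6,r1:Mul2,r2:1,r3:Add2,r4:Add1,r5:1
  c5: stall  regs: r0:6,r1:Mul2,r2:1,r3:Add2,r4:Add1,r5:1
  c6: CDB Add1=10; issue SUB r2<-Add1  regs: r0:6,r1:Mul2,r2:Add1,r3:Add2,r4:10,r5:1
  c7: CDB Add2=0; stall  regs: r0:6,r1:Mul2,r2:Add1,r3:0,r4:10,r5:1
  c8: CDB Mul1=54; issue MUL r5<-Mul1  regs: r0:6,r1:Mul2,r2:Add1,r3:0,r4:10,r5:Mul1
  c9: CDB Mul2=9; issue ADD r0<-Add2  regs: r0:Add2,r1:9,r2:Add1,r3:0,r4:10,r5:Mul1
  c10: CDB Add1=-10  regs: r0:Add2,r1:9,r2:-10,r3:0,r4:10,r5:Mul1

STATUS = VALUE -10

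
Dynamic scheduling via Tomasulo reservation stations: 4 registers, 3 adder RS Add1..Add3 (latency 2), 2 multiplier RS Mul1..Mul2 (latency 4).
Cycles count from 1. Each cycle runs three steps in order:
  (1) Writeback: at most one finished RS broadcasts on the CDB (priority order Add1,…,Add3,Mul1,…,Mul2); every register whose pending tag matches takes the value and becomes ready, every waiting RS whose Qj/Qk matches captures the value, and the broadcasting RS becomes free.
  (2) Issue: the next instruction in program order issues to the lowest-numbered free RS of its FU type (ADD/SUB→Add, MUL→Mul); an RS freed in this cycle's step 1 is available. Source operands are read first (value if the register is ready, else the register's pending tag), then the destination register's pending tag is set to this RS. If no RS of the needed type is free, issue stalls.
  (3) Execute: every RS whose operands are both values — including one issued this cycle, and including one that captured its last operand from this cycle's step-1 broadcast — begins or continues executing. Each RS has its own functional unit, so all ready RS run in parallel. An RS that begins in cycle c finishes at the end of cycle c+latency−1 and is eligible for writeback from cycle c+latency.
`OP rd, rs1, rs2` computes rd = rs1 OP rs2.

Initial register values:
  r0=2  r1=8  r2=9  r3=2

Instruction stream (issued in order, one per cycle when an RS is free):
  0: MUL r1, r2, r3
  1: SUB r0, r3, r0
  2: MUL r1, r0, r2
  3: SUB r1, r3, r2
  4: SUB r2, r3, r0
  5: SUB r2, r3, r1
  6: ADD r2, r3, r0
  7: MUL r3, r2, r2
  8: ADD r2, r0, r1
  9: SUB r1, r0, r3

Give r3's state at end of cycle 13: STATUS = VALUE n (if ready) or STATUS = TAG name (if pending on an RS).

cycle 1: issue MUL r1<-Mul1 // r0:2,r1:Mul1,r2:9,r3:2
cycle 2: issue SUB r0<-Add1 // r0:Add1,r1:Mul1,r2:9,r3:2
cycle 3: issue MUL r1<-Mul2 // r0:Add1,r1:Mul2,r2:9,r3:2
cycle 4: CDB Add1=0; issue SUB r1<-Add1 // r0:0,r1:Add1,r2:9,r3:2
cycle 5: CDB Mul1=18; issue SUB r2<-Add2 // r0:0,r1:Add1,r2:Add2,r3:2
cycle 6: CDB Add1=-7; issue SUB r2<-Add1 // r0:0,r1:-7,r2:Add1,r3:2
cycle 7: CDB Add2=2; issue ADD r2<-Add2 // r0:0,r1:-7,r2:Add2,r3:2
cycle 8: CDB Add1=9; issue MUL r3<-Mul1 // r0:0,r1:-7,r2:Add2,r3:Mul1
cycle 9: CDB Add2=2; issue ADD r2<-Add1 // r0:0,r1:-7,r2:Add1,r3:Mul1
cycle 10: CDB Mul2=0; issue SUB r1<-Add2 // r0:0,r1:Add2,r2:Add1,r3:Mul1
cycle 11: CDB Add1=-7 // r0:0,r1:Add2,r2:-7,r3:Mul1
cycle 12: - // r0:0,r1:Add2,r2:-7,r3:Mul1
cycle 13: CDB Mul1=4 // r0:0,r1:Add2,r2:-7,r3:4

STATUS = VALUE 4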